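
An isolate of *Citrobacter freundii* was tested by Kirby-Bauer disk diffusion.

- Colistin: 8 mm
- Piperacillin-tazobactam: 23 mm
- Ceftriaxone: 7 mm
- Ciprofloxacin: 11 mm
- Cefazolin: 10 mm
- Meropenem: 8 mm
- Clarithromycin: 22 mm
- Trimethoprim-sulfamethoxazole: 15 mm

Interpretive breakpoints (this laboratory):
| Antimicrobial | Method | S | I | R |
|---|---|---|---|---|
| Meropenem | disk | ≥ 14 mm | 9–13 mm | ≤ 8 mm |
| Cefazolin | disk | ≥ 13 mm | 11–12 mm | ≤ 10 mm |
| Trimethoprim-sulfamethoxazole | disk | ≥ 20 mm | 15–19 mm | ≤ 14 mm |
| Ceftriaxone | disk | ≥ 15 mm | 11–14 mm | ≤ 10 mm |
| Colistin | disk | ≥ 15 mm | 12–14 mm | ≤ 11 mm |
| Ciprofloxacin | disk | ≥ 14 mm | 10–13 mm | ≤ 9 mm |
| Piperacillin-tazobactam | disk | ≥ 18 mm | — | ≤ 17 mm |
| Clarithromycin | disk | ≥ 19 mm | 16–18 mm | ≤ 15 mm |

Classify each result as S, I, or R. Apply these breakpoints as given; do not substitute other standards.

R, S, R, I, R, R, S, I

Colistin: 8 mm is ≤ 11 mm — R
Piperacillin-tazobactam 23 mm: ≥ 18 mm — susceptible
Ceftriaxone: 7 mm is ≤ 10 mm ⇒ resistant
Ciprofloxacin (11 mm) in 10–13 mm ⇒ intermediate
Cefazolin (10 mm) ≤ 10 mm → Resistant
Meropenem (8 mm) ≤ 8 mm ⇒ R
Clarithromycin 22 mm: ≥ 19 mm → susceptible
Trimethoprim-sulfamethoxazole (15 mm) in 15–19 mm ⇒ intermediate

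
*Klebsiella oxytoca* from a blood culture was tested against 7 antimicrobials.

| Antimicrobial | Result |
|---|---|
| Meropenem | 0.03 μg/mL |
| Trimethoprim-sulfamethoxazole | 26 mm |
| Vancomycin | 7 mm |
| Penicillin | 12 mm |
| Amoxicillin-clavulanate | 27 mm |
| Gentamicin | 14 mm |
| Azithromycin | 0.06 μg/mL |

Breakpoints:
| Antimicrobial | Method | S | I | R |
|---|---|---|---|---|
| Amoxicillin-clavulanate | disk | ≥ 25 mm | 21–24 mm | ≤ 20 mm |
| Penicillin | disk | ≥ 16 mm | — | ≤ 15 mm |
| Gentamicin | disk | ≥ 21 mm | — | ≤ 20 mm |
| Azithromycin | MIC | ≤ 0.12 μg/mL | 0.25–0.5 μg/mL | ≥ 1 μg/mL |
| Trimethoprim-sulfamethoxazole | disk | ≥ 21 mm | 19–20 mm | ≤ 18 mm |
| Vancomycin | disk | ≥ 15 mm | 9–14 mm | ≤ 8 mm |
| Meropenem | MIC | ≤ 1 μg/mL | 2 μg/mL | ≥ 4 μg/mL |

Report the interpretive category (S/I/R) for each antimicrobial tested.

Meropenem: 0.03 μg/mL is ≤ 1 μg/mL → S
Trimethoprim-sulfamethoxazole (26 mm) ≥ 21 mm → S
Vancomycin 7 mm: ≤ 8 mm → resistant
Penicillin 12 mm: ≤ 15 mm — resistant
Amoxicillin-clavulanate: 27 mm is ≥ 25 mm — susceptible
Gentamicin: 14 mm is ≤ 20 mm ⇒ resistant
Azithromycin 0.06 μg/mL: ≤ 0.12 μg/mL → S

S, S, R, R, S, R, S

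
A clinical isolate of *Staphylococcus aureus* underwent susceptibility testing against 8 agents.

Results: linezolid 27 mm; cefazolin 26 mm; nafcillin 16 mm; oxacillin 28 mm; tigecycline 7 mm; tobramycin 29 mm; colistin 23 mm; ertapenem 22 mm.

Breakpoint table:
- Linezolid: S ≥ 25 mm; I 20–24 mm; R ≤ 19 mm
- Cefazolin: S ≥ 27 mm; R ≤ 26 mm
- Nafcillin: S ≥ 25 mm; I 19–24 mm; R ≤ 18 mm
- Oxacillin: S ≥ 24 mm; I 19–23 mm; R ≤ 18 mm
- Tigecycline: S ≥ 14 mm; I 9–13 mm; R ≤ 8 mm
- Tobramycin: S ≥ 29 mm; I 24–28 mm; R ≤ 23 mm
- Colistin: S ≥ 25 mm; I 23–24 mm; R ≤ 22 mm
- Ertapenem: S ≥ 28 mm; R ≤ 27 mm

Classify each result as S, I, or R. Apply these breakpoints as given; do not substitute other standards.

S, R, R, S, R, S, I, R

Linezolid 27 mm: ≥ 25 mm ⇒ Susceptible
Cefazolin (26 mm) ≤ 26 mm — Resistant
Nafcillin 16 mm: ≤ 18 mm → resistant
Oxacillin: 28 mm is ≥ 24 mm → Susceptible
Tigecycline: 7 mm is ≤ 8 mm ⇒ Resistant
Tobramycin (29 mm) ≥ 29 mm → Susceptible
Colistin (23 mm) in 23–24 mm ⇒ Intermediate
Ertapenem: 22 mm is ≤ 27 mm → Resistant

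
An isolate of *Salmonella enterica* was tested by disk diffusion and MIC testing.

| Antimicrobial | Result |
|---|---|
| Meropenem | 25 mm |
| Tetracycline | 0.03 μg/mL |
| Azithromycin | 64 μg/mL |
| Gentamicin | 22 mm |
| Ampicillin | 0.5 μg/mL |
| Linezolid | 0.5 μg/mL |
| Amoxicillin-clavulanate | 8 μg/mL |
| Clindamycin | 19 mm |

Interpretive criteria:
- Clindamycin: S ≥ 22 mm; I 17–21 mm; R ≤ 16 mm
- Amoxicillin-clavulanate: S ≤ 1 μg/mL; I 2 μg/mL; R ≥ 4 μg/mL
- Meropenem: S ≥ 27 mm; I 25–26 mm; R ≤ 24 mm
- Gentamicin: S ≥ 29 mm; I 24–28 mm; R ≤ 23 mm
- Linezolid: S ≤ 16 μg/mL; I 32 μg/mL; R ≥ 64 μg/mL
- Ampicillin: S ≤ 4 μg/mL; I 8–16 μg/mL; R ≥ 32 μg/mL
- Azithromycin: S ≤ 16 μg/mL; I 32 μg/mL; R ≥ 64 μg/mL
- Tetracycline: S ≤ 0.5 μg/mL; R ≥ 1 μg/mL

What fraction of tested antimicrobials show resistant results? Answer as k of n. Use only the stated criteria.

3 of 8

Meropenem (25 mm) in 25–26 mm ⇒ Intermediate
Tetracycline (0.03 μg/mL) ≤ 0.5 μg/mL → susceptible
Azithromycin (64 μg/mL) ≥ 64 μg/mL ⇒ resistant
Gentamicin (22 mm) ≤ 23 mm → R
Ampicillin (0.5 μg/mL) ≤ 4 μg/mL ⇒ S
Linezolid: 0.5 μg/mL is ≤ 16 μg/mL ⇒ S
Amoxicillin-clavulanate: 8 μg/mL is ≥ 4 μg/mL — Resistant
Clindamycin: 19 mm is in 17–21 mm ⇒ Intermediate
Resistant: 3/8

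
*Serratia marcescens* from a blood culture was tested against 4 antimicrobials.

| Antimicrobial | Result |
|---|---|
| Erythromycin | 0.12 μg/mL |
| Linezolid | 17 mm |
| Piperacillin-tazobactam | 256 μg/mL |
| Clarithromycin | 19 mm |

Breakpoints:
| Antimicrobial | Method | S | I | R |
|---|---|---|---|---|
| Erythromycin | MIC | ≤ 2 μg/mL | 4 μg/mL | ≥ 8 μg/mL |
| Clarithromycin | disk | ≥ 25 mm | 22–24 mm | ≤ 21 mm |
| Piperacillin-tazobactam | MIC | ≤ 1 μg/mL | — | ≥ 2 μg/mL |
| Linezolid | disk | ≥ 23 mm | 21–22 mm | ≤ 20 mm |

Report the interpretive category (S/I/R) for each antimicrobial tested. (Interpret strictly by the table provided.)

Erythromycin (0.12 μg/mL) ≤ 2 μg/mL — susceptible
Linezolid (17 mm) ≤ 20 mm — resistant
Piperacillin-tazobactam (256 μg/mL) ≥ 2 μg/mL ⇒ R
Clarithromycin: 19 mm is ≤ 21 mm — R

S, R, R, R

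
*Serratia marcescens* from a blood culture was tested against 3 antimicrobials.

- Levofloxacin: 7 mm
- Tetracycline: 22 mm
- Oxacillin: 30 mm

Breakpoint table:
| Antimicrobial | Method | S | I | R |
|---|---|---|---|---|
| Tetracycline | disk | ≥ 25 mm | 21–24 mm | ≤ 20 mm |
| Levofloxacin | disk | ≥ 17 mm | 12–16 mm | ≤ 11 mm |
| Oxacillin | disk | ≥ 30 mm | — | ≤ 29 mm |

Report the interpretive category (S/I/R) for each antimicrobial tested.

R, I, S

Levofloxacin (7 mm) ≤ 11 mm ⇒ R
Tetracycline 22 mm: in 21–24 mm → intermediate
Oxacillin (30 mm) ≥ 30 mm — Susceptible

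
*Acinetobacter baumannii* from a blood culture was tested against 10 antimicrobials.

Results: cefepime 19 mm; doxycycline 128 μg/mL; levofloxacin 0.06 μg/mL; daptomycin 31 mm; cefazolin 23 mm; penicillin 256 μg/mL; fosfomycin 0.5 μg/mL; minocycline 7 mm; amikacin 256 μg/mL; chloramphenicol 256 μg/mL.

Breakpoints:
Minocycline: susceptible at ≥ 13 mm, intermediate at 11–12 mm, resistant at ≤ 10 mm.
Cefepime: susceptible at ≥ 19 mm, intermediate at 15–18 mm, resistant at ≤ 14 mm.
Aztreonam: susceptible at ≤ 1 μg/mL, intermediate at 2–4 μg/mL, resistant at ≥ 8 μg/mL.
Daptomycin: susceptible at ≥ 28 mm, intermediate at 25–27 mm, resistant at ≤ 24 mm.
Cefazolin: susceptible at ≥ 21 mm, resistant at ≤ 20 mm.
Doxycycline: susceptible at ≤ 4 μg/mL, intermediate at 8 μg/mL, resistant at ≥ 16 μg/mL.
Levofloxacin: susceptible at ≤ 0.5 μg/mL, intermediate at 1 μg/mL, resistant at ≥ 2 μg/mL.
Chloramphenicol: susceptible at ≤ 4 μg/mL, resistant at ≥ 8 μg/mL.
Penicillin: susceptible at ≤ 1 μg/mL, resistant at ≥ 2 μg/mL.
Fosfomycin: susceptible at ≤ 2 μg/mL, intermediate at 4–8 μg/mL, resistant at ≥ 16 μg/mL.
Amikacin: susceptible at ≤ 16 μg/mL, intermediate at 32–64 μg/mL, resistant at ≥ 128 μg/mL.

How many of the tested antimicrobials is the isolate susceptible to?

5

Cefepime 19 mm: ≥ 19 mm ⇒ S
Doxycycline 128 μg/mL: ≥ 16 μg/mL → resistant
Levofloxacin: 0.06 μg/mL is ≤ 0.5 μg/mL → susceptible
Daptomycin: 31 mm is ≥ 28 mm — S
Cefazolin 23 mm: ≥ 21 mm ⇒ Susceptible
Penicillin 256 μg/mL: ≥ 2 μg/mL → Resistant
Fosfomycin 0.5 μg/mL: ≤ 2 μg/mL ⇒ S
Minocycline: 7 mm is ≤ 10 mm → R
Amikacin 256 μg/mL: ≥ 128 μg/mL → R
Chloramphenicol (256 μg/mL) ≥ 8 μg/mL ⇒ resistant
Susceptible: 5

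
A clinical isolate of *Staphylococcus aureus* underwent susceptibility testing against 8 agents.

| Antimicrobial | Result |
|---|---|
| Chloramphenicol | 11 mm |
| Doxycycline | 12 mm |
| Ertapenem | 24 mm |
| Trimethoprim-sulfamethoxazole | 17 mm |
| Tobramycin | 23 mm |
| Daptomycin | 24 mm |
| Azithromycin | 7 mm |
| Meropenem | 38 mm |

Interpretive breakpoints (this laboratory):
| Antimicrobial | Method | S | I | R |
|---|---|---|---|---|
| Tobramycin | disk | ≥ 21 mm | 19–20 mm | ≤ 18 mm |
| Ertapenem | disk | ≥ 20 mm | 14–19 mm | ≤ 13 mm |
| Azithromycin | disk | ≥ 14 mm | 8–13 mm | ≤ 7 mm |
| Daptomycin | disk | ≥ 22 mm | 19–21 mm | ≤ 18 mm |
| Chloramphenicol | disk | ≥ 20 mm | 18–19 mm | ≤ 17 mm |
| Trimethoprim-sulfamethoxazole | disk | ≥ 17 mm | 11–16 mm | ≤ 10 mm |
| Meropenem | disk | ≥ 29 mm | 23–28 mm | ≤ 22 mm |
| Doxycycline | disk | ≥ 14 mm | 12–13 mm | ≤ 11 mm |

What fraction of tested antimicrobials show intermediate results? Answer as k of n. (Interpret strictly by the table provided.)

1 of 8

Chloramphenicol: 11 mm is ≤ 17 mm ⇒ R
Doxycycline 12 mm: in 12–13 mm → intermediate
Ertapenem: 24 mm is ≥ 20 mm → susceptible
Trimethoprim-sulfamethoxazole 17 mm: ≥ 17 mm — Susceptible
Tobramycin (23 mm) ≥ 21 mm — Susceptible
Daptomycin (24 mm) ≥ 22 mm → susceptible
Azithromycin 7 mm: ≤ 7 mm — R
Meropenem (38 mm) ≥ 29 mm ⇒ Susceptible
Intermediate: 1/8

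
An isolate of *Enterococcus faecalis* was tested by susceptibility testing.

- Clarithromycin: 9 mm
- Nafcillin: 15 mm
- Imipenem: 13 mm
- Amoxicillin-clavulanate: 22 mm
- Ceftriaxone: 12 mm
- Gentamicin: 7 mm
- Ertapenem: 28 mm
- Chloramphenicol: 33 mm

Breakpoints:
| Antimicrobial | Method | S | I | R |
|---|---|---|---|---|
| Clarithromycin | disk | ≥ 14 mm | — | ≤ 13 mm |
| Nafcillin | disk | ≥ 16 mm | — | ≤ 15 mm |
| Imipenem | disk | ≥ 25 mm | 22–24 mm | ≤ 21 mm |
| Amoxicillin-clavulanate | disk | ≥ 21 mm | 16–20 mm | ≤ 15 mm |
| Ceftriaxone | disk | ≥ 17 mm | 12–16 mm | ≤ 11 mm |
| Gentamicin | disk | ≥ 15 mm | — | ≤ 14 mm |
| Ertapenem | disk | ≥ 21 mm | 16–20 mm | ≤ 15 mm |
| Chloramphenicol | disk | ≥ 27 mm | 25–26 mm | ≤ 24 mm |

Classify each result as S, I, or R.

Clarithromycin: 9 mm is ≤ 13 mm → R
Nafcillin 15 mm: ≤ 15 mm → Resistant
Imipenem: 13 mm is ≤ 21 mm → Resistant
Amoxicillin-clavulanate: 22 mm is ≥ 21 mm — S
Ceftriaxone 12 mm: in 12–16 mm → I
Gentamicin: 7 mm is ≤ 14 mm → resistant
Ertapenem (28 mm) ≥ 21 mm → S
Chloramphenicol: 33 mm is ≥ 27 mm → S

R, R, R, S, I, R, S, S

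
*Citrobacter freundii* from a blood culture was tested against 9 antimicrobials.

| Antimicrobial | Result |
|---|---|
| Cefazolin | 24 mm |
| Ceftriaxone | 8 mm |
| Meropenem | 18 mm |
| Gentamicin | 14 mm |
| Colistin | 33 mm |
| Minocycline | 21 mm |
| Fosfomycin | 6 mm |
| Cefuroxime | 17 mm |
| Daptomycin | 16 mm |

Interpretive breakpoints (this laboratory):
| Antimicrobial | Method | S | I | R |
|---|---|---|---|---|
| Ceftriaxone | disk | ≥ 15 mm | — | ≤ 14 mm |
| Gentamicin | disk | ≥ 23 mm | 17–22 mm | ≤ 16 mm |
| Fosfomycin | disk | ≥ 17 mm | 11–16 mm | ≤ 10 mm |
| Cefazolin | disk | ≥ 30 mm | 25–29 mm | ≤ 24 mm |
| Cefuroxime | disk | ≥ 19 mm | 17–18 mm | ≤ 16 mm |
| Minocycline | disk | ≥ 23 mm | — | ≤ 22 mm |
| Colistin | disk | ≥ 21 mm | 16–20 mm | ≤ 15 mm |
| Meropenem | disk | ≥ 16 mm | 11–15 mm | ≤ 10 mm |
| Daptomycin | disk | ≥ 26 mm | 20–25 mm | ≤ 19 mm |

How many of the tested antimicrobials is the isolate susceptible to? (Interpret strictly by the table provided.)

2

Cefazolin 24 mm: ≤ 24 mm → R
Ceftriaxone: 8 mm is ≤ 14 mm — resistant
Meropenem 18 mm: ≥ 16 mm → susceptible
Gentamicin 14 mm: ≤ 16 mm → Resistant
Colistin (33 mm) ≥ 21 mm ⇒ Susceptible
Minocycline (21 mm) ≤ 22 mm → Resistant
Fosfomycin 6 mm: ≤ 10 mm ⇒ Resistant
Cefuroxime: 17 mm is in 17–18 mm — Intermediate
Daptomycin 16 mm: ≤ 19 mm → resistant
Susceptible: 2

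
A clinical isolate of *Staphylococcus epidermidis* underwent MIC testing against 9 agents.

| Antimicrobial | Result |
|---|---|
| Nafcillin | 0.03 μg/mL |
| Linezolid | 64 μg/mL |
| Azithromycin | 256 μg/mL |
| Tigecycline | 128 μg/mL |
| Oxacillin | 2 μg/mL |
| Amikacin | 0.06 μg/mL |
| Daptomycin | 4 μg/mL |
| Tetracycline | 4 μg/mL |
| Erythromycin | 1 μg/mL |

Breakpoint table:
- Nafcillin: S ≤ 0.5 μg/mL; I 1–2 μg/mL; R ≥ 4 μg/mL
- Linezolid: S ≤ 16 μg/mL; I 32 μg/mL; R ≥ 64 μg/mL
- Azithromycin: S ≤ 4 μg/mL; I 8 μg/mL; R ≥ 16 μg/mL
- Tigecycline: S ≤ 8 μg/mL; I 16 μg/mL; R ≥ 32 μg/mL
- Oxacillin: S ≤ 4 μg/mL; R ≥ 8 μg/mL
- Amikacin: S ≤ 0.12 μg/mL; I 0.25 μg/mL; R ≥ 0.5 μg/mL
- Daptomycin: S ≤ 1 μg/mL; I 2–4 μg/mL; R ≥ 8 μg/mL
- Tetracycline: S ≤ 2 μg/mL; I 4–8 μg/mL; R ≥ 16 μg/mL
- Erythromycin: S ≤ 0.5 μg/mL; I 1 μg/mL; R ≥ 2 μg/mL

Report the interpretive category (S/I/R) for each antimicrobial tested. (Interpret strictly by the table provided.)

Nafcillin: 0.03 μg/mL is ≤ 0.5 μg/mL — S
Linezolid (64 μg/mL) ≥ 64 μg/mL → resistant
Azithromycin 256 μg/mL: ≥ 16 μg/mL → R
Tigecycline: 128 μg/mL is ≥ 32 μg/mL — resistant
Oxacillin (2 μg/mL) ≤ 4 μg/mL — susceptible
Amikacin 0.06 μg/mL: ≤ 0.12 μg/mL → Susceptible
Daptomycin (4 μg/mL) in 2–4 μg/mL — I
Tetracycline: 4 μg/mL is in 4–8 μg/mL ⇒ intermediate
Erythromycin: 1 μg/mL is = 1 μg/mL → I

S, R, R, R, S, S, I, I, I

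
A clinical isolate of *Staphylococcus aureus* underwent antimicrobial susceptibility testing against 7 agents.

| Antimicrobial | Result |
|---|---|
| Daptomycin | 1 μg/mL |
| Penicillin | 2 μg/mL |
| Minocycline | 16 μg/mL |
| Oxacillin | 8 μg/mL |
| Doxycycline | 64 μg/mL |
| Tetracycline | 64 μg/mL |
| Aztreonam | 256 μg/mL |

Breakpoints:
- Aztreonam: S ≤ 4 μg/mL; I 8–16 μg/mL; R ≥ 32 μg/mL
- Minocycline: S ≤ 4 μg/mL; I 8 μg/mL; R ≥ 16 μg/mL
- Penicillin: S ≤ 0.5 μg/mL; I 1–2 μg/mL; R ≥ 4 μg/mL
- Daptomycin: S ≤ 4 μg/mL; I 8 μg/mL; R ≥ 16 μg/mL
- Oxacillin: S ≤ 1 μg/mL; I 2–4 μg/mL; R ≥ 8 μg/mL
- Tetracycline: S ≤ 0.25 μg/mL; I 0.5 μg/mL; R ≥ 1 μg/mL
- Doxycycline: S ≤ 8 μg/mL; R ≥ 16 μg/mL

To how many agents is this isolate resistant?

5

Daptomycin: 1 μg/mL is ≤ 4 μg/mL → Susceptible
Penicillin: 2 μg/mL is in 1–2 μg/mL → Intermediate
Minocycline: 16 μg/mL is ≥ 16 μg/mL ⇒ R
Oxacillin 8 μg/mL: ≥ 8 μg/mL ⇒ Resistant
Doxycycline: 64 μg/mL is ≥ 16 μg/mL — resistant
Tetracycline (64 μg/mL) ≥ 1 μg/mL → Resistant
Aztreonam (256 μg/mL) ≥ 32 μg/mL ⇒ resistant
Resistant: 5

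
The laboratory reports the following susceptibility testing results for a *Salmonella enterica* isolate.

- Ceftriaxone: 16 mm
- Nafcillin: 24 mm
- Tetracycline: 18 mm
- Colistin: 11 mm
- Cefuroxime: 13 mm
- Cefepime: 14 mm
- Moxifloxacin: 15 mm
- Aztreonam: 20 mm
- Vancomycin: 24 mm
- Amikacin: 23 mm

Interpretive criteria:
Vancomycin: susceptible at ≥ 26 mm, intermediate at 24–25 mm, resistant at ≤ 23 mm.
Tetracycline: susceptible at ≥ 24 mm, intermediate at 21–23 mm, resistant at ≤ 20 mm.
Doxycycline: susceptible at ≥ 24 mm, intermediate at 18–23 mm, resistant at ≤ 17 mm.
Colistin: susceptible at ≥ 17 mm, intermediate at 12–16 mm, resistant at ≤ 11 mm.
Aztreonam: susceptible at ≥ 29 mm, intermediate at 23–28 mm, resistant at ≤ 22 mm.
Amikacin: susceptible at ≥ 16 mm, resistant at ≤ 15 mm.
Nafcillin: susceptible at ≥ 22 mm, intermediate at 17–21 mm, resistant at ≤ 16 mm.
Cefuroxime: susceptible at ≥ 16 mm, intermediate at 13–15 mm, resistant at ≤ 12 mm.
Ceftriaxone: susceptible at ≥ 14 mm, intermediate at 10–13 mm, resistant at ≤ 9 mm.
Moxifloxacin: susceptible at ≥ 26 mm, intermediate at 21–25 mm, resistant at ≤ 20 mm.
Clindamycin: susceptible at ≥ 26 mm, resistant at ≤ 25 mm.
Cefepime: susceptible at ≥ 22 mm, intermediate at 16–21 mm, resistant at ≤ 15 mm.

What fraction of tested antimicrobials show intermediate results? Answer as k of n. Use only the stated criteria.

2 of 10

Ceftriaxone: 16 mm is ≥ 14 mm ⇒ susceptible
Nafcillin (24 mm) ≥ 22 mm → susceptible
Tetracycline (18 mm) ≤ 20 mm ⇒ Resistant
Colistin (11 mm) ≤ 11 mm ⇒ R
Cefuroxime (13 mm) in 13–15 mm — intermediate
Cefepime (14 mm) ≤ 15 mm → R
Moxifloxacin (15 mm) ≤ 20 mm — Resistant
Aztreonam 20 mm: ≤ 22 mm — Resistant
Vancomycin: 24 mm is in 24–25 mm — Intermediate
Amikacin (23 mm) ≥ 16 mm ⇒ susceptible
Intermediate: 2/10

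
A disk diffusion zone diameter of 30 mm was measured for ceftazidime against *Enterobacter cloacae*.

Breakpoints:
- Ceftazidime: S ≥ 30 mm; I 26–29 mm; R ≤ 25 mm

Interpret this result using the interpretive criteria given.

Ceftazidime (30 mm) ≥ 30 mm — Susceptible

Susceptible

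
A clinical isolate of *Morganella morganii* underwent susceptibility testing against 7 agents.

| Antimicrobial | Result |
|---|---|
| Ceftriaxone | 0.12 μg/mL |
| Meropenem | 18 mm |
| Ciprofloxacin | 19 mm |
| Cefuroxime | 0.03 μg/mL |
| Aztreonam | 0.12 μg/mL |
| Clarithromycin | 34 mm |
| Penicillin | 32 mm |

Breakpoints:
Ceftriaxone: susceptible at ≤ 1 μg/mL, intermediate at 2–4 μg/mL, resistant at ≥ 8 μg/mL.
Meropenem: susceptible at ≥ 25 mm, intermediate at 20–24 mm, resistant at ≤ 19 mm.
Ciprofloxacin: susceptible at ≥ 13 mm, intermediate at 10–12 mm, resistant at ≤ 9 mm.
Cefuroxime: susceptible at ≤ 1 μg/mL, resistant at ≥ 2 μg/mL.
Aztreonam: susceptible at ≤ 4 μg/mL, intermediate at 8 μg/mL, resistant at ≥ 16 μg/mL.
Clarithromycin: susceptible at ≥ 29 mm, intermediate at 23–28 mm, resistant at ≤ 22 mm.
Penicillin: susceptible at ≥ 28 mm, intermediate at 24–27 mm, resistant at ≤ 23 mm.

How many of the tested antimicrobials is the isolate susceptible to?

Ceftriaxone 0.12 μg/mL: ≤ 1 μg/mL ⇒ Susceptible
Meropenem 18 mm: ≤ 19 mm ⇒ resistant
Ciprofloxacin 19 mm: ≥ 13 mm → S
Cefuroxime (0.03 μg/mL) ≤ 1 μg/mL ⇒ susceptible
Aztreonam 0.12 μg/mL: ≤ 4 μg/mL — Susceptible
Clarithromycin 34 mm: ≥ 29 mm → Susceptible
Penicillin (32 mm) ≥ 28 mm → Susceptible
Susceptible: 6

6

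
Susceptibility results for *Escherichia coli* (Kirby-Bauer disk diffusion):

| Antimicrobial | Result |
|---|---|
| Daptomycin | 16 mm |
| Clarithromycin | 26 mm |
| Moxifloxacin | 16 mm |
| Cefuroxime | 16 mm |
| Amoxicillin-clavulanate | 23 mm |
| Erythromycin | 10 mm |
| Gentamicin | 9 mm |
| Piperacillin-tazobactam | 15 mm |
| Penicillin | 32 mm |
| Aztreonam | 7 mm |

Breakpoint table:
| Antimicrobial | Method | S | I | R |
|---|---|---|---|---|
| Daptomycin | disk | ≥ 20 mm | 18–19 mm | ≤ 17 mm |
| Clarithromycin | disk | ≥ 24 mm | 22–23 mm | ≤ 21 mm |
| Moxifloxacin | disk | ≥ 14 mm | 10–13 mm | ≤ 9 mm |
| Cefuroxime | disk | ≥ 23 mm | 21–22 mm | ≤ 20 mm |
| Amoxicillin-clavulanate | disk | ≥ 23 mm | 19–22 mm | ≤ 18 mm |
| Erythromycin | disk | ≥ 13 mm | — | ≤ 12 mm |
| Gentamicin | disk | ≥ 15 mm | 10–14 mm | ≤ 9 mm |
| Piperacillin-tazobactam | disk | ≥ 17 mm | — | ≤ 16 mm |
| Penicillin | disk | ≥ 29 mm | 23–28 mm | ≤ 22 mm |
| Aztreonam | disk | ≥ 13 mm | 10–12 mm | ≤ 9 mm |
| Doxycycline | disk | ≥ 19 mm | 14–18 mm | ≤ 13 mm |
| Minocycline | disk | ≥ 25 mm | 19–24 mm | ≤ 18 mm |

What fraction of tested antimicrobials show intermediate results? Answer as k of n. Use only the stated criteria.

0 of 10

Daptomycin: 16 mm is ≤ 17 mm → R
Clarithromycin: 26 mm is ≥ 24 mm → Susceptible
Moxifloxacin: 16 mm is ≥ 14 mm — Susceptible
Cefuroxime (16 mm) ≤ 20 mm → R
Amoxicillin-clavulanate (23 mm) ≥ 23 mm ⇒ susceptible
Erythromycin (10 mm) ≤ 12 mm → R
Gentamicin (9 mm) ≤ 9 mm — resistant
Piperacillin-tazobactam: 15 mm is ≤ 16 mm ⇒ resistant
Penicillin: 32 mm is ≥ 29 mm ⇒ Susceptible
Aztreonam 7 mm: ≤ 9 mm — Resistant
Intermediate: 0/10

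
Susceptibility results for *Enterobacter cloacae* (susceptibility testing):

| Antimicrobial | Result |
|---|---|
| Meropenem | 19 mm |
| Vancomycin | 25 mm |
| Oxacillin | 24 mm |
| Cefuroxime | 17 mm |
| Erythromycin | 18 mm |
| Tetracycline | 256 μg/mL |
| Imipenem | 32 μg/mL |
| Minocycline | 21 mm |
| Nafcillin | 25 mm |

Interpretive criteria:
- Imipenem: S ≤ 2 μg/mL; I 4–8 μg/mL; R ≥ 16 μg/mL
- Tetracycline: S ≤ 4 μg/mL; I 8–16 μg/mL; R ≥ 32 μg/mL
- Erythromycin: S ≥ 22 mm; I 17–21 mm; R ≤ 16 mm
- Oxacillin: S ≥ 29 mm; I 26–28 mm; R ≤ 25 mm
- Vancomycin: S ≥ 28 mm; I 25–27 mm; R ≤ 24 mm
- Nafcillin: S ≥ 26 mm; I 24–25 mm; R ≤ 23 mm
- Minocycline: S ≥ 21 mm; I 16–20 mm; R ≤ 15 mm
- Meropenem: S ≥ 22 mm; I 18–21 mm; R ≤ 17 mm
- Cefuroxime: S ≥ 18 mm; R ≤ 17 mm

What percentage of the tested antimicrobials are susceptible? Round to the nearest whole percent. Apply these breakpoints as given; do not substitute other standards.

Meropenem: 19 mm is in 18–21 mm — I
Vancomycin: 25 mm is in 25–27 mm — I
Oxacillin 24 mm: ≤ 25 mm → resistant
Cefuroxime (17 mm) ≤ 17 mm — Resistant
Erythromycin 18 mm: in 17–21 mm ⇒ Intermediate
Tetracycline: 256 μg/mL is ≥ 32 μg/mL ⇒ Resistant
Imipenem (32 μg/mL) ≥ 16 μg/mL ⇒ R
Minocycline: 21 mm is ≥ 21 mm → S
Nafcillin: 25 mm is in 24–25 mm — I
Susceptible: 1/9

11%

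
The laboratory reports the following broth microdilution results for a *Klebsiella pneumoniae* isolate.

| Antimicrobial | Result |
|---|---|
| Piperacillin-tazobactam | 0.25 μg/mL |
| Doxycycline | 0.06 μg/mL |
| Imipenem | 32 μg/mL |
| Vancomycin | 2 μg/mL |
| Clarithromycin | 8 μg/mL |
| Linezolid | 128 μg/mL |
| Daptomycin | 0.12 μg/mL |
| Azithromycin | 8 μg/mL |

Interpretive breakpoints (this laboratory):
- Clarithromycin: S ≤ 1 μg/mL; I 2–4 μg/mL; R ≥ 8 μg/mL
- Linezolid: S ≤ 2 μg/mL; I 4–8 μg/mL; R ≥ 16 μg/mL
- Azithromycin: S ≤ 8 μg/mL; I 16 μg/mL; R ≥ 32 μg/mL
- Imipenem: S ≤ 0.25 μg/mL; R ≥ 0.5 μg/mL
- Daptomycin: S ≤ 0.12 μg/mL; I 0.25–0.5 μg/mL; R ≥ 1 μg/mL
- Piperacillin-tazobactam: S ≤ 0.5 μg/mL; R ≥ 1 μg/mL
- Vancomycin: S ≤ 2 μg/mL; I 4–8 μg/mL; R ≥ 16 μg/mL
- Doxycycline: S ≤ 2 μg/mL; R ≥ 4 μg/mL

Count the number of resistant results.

3

Piperacillin-tazobactam (0.25 μg/mL) ≤ 0.5 μg/mL ⇒ Susceptible
Doxycycline (0.06 μg/mL) ≤ 2 μg/mL ⇒ S
Imipenem 32 μg/mL: ≥ 0.5 μg/mL → Resistant
Vancomycin: 2 μg/mL is ≤ 2 μg/mL — susceptible
Clarithromycin (8 μg/mL) ≥ 8 μg/mL ⇒ R
Linezolid (128 μg/mL) ≥ 16 μg/mL — R
Daptomycin: 0.12 μg/mL is ≤ 0.12 μg/mL → Susceptible
Azithromycin (8 μg/mL) ≤ 8 μg/mL → Susceptible
Resistant: 3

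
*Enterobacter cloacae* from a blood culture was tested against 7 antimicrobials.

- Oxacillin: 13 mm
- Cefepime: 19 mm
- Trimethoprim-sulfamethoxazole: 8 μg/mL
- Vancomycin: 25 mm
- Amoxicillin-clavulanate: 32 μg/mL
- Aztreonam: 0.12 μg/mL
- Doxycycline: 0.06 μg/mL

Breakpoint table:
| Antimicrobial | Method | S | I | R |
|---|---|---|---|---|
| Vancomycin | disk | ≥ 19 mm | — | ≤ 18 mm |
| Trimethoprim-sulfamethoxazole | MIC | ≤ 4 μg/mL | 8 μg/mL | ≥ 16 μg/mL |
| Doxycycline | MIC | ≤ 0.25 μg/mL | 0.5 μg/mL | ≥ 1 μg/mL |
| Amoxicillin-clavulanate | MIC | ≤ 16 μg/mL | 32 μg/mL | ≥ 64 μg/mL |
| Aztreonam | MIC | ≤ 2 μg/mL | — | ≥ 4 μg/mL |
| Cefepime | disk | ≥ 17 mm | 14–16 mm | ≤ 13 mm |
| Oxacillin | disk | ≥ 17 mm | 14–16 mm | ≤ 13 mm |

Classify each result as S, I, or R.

R, S, I, S, I, S, S

Oxacillin: 13 mm is ≤ 13 mm → resistant
Cefepime (19 mm) ≥ 17 mm ⇒ S
Trimethoprim-sulfamethoxazole: 8 μg/mL is = 8 μg/mL — intermediate
Vancomycin (25 mm) ≥ 19 mm — susceptible
Amoxicillin-clavulanate: 32 μg/mL is = 32 μg/mL ⇒ Intermediate
Aztreonam 0.12 μg/mL: ≤ 2 μg/mL — S
Doxycycline: 0.06 μg/mL is ≤ 0.25 μg/mL ⇒ Susceptible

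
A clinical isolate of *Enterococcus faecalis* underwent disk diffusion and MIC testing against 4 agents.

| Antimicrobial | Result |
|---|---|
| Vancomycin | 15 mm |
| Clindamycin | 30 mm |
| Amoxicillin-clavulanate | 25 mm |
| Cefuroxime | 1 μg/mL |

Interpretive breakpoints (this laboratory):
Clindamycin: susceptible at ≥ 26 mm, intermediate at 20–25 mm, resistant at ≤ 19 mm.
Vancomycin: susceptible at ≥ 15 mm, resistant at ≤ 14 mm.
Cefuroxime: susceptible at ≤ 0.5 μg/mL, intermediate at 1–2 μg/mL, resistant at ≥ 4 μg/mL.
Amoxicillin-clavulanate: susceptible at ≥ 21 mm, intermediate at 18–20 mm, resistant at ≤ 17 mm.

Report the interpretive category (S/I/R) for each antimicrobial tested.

Vancomycin: 15 mm is ≥ 15 mm ⇒ susceptible
Clindamycin: 30 mm is ≥ 26 mm ⇒ susceptible
Amoxicillin-clavulanate (25 mm) ≥ 21 mm → susceptible
Cefuroxime: 1 μg/mL is in 1–2 μg/mL ⇒ I

S, S, S, I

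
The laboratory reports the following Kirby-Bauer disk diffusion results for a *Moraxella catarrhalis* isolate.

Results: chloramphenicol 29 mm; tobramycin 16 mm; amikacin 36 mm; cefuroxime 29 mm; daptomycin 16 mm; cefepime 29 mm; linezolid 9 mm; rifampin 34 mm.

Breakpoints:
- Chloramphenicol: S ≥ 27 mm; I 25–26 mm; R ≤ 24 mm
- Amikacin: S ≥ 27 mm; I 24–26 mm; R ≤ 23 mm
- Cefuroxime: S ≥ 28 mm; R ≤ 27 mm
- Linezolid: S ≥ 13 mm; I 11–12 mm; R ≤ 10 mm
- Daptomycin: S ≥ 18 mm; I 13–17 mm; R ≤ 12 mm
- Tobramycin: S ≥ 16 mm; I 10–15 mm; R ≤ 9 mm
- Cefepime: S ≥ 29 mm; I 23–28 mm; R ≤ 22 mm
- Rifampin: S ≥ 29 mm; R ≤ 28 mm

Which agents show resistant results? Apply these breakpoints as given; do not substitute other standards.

Chloramphenicol 29 mm: ≥ 27 mm — Susceptible
Tobramycin (16 mm) ≥ 16 mm — susceptible
Amikacin: 36 mm is ≥ 27 mm → S
Cefuroxime 29 mm: ≥ 28 mm → S
Daptomycin: 16 mm is in 13–17 mm ⇒ I
Cefepime 29 mm: ≥ 29 mm ⇒ S
Linezolid (9 mm) ≤ 10 mm ⇒ Resistant
Rifampin (34 mm) ≥ 29 mm ⇒ Susceptible

linezolid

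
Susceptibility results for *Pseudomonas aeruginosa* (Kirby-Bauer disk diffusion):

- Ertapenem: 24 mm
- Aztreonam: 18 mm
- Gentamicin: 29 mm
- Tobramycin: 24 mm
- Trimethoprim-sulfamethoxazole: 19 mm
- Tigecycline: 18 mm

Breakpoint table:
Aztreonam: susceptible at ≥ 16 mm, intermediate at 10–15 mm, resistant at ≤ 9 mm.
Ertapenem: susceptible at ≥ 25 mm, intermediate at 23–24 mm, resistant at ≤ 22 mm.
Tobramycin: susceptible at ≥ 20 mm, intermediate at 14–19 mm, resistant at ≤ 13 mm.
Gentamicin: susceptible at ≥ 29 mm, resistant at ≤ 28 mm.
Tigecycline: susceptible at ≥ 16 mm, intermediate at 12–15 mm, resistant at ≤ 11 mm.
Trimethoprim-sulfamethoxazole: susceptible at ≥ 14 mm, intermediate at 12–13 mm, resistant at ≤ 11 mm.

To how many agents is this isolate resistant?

Ertapenem 24 mm: in 23–24 mm → Intermediate
Aztreonam 18 mm: ≥ 16 mm — Susceptible
Gentamicin: 29 mm is ≥ 29 mm — susceptible
Tobramycin 24 mm: ≥ 20 mm ⇒ susceptible
Trimethoprim-sulfamethoxazole 19 mm: ≥ 14 mm → Susceptible
Tigecycline (18 mm) ≥ 16 mm — S
Resistant: 0

0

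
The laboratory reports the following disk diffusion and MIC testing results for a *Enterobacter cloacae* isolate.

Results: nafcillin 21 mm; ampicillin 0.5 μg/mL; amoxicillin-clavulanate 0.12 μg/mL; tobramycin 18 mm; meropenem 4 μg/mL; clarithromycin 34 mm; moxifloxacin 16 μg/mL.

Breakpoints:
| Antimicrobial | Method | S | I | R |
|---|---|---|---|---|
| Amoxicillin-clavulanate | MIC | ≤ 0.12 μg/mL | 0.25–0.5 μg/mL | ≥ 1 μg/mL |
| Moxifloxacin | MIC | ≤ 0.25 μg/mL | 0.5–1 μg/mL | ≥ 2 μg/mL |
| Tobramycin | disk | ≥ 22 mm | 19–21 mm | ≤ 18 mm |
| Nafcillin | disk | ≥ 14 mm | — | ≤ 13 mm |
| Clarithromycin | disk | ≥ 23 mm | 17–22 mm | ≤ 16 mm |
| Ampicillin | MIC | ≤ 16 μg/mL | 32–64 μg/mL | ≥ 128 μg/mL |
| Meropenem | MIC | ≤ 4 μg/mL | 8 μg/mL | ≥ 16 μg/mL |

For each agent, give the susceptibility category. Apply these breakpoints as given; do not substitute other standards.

Nafcillin 21 mm: ≥ 14 mm ⇒ susceptible
Ampicillin: 0.5 μg/mL is ≤ 16 μg/mL ⇒ S
Amoxicillin-clavulanate: 0.12 μg/mL is ≤ 0.12 μg/mL ⇒ susceptible
Tobramycin (18 mm) ≤ 18 mm → resistant
Meropenem 4 μg/mL: ≤ 4 μg/mL → susceptible
Clarithromycin: 34 mm is ≥ 23 mm — Susceptible
Moxifloxacin 16 μg/mL: ≥ 2 μg/mL → R

S, S, S, R, S, S, R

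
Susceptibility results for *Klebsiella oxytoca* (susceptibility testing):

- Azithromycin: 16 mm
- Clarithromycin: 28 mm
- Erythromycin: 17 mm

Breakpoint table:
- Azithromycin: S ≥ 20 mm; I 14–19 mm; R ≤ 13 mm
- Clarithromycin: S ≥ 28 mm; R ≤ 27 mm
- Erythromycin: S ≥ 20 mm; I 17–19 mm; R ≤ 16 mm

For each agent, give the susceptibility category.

Azithromycin (16 mm) in 14–19 mm — intermediate
Clarithromycin 28 mm: ≥ 28 mm → Susceptible
Erythromycin: 17 mm is in 17–19 mm → intermediate

I, S, I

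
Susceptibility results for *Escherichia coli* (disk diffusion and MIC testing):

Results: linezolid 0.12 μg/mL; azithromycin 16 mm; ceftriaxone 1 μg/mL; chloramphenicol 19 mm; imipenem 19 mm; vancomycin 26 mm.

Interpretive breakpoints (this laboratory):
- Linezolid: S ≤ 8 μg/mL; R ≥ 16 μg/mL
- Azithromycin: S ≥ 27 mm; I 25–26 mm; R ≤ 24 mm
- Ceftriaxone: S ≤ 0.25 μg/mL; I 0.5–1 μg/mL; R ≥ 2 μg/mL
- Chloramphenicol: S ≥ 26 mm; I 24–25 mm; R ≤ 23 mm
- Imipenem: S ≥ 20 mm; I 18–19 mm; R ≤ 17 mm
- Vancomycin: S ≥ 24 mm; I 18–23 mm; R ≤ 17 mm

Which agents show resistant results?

Linezolid 0.12 μg/mL: ≤ 8 μg/mL ⇒ S
Azithromycin: 16 mm is ≤ 24 mm → R
Ceftriaxone 1 μg/mL: in 0.5–1 μg/mL — intermediate
Chloramphenicol (19 mm) ≤ 23 mm → Resistant
Imipenem (19 mm) in 18–19 mm → intermediate
Vancomycin: 26 mm is ≥ 24 mm → S

azithromycin, chloramphenicol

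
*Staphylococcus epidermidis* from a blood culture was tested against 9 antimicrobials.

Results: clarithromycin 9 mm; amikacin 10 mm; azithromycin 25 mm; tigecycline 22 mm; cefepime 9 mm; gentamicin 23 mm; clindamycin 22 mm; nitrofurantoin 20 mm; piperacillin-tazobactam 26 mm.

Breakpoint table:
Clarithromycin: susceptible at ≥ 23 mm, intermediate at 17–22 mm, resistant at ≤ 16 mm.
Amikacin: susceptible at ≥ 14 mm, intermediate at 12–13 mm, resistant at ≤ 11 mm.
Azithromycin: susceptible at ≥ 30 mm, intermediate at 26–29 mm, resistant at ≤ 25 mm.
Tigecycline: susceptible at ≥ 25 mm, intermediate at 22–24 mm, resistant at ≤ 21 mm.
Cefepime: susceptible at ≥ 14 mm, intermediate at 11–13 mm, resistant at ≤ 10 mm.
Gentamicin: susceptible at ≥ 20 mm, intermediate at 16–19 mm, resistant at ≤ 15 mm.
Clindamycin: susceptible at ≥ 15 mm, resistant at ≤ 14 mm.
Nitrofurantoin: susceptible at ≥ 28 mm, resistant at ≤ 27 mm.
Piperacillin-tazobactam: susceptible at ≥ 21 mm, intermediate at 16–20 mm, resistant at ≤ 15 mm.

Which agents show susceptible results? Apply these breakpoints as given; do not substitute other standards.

gentamicin, clindamycin, piperacillin-tazobactam

Clarithromycin 9 mm: ≤ 16 mm → R
Amikacin: 10 mm is ≤ 11 mm ⇒ Resistant
Azithromycin 25 mm: ≤ 25 mm → Resistant
Tigecycline: 22 mm is in 22–24 mm — intermediate
Cefepime (9 mm) ≤ 10 mm → resistant
Gentamicin: 23 mm is ≥ 20 mm ⇒ susceptible
Clindamycin: 22 mm is ≥ 15 mm — S
Nitrofurantoin 20 mm: ≤ 27 mm ⇒ R
Piperacillin-tazobactam 26 mm: ≥ 21 mm — S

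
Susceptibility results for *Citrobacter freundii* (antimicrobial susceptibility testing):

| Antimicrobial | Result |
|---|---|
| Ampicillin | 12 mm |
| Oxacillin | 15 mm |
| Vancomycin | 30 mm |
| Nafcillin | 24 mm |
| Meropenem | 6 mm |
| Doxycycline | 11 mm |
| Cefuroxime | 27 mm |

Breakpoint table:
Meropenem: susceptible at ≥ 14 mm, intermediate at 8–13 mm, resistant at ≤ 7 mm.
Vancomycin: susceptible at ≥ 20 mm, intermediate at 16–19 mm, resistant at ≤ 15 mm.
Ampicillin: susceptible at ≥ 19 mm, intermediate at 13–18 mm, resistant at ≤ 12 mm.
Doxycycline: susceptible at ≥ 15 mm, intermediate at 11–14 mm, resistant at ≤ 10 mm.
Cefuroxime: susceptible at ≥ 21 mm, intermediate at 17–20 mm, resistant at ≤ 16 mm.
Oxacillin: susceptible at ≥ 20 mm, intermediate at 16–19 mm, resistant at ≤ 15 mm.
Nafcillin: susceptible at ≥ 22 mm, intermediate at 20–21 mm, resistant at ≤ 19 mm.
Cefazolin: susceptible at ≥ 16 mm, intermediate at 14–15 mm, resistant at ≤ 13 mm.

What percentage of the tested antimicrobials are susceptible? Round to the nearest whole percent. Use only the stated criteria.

Ampicillin 12 mm: ≤ 12 mm ⇒ Resistant
Oxacillin (15 mm) ≤ 15 mm ⇒ R
Vancomycin: 30 mm is ≥ 20 mm ⇒ S
Nafcillin (24 mm) ≥ 22 mm — susceptible
Meropenem 6 mm: ≤ 7 mm ⇒ R
Doxycycline: 11 mm is in 11–14 mm — intermediate
Cefuroxime (27 mm) ≥ 21 mm ⇒ susceptible
Susceptible: 3/7

43%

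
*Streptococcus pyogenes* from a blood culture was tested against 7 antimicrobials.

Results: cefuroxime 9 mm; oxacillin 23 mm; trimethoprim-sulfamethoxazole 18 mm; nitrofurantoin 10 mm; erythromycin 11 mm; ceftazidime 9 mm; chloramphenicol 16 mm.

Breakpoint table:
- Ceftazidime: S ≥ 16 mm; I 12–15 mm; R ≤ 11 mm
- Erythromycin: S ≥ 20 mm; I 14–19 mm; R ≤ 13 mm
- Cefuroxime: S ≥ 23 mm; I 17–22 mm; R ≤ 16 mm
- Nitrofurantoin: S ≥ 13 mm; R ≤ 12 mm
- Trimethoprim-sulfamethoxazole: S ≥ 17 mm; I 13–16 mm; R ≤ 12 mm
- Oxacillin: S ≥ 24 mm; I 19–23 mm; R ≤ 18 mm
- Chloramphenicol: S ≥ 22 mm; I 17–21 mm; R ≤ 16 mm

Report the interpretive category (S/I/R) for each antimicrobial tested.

Cefuroxime: 9 mm is ≤ 16 mm ⇒ Resistant
Oxacillin 23 mm: in 19–23 mm — Intermediate
Trimethoprim-sulfamethoxazole (18 mm) ≥ 17 mm ⇒ S
Nitrofurantoin (10 mm) ≤ 12 mm → R
Erythromycin 11 mm: ≤ 13 mm — resistant
Ceftazidime 9 mm: ≤ 11 mm — Resistant
Chloramphenicol 16 mm: ≤ 16 mm — resistant

R, I, S, R, R, R, R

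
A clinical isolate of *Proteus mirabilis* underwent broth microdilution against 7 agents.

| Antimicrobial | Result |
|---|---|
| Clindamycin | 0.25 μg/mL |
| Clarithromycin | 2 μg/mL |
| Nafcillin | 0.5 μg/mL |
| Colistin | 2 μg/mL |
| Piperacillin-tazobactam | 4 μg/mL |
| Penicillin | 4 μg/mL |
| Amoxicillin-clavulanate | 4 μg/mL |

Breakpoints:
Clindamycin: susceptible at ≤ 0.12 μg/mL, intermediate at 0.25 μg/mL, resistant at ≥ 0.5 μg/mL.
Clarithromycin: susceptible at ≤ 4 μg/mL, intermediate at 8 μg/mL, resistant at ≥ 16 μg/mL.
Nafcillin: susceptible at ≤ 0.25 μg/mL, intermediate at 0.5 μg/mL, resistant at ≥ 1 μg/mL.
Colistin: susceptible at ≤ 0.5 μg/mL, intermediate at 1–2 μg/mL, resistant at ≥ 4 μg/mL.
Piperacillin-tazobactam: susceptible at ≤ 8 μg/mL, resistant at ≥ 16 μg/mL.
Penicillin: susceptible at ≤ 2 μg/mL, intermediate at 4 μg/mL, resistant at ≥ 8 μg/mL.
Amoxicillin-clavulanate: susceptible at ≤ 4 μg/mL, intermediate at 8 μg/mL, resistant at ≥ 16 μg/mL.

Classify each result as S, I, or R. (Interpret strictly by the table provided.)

I, S, I, I, S, I, S

Clindamycin 0.25 μg/mL: = 0.25 μg/mL ⇒ intermediate
Clarithromycin 2 μg/mL: ≤ 4 μg/mL ⇒ susceptible
Nafcillin 0.5 μg/mL: = 0.5 μg/mL ⇒ I
Colistin: 2 μg/mL is in 1–2 μg/mL → intermediate
Piperacillin-tazobactam (4 μg/mL) ≤ 8 μg/mL → susceptible
Penicillin (4 μg/mL) = 4 μg/mL ⇒ intermediate
Amoxicillin-clavulanate: 4 μg/mL is ≤ 4 μg/mL — susceptible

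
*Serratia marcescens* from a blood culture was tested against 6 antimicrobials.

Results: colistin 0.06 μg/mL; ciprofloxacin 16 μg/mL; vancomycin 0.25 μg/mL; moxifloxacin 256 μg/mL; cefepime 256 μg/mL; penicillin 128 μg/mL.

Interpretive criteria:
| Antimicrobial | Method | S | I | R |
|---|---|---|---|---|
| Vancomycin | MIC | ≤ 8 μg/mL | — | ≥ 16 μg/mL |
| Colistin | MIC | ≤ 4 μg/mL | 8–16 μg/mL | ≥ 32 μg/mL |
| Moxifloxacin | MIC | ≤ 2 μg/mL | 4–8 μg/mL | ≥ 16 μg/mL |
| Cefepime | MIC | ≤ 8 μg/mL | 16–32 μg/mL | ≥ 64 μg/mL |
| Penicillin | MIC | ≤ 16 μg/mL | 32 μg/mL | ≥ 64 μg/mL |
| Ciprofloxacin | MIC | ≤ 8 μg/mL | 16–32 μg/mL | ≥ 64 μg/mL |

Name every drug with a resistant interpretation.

moxifloxacin, cefepime, penicillin

Colistin 0.06 μg/mL: ≤ 4 μg/mL → S
Ciprofloxacin 16 μg/mL: in 16–32 μg/mL — intermediate
Vancomycin 0.25 μg/mL: ≤ 8 μg/mL ⇒ susceptible
Moxifloxacin: 256 μg/mL is ≥ 16 μg/mL ⇒ R
Cefepime (256 μg/mL) ≥ 64 μg/mL → R
Penicillin 128 μg/mL: ≥ 64 μg/mL → R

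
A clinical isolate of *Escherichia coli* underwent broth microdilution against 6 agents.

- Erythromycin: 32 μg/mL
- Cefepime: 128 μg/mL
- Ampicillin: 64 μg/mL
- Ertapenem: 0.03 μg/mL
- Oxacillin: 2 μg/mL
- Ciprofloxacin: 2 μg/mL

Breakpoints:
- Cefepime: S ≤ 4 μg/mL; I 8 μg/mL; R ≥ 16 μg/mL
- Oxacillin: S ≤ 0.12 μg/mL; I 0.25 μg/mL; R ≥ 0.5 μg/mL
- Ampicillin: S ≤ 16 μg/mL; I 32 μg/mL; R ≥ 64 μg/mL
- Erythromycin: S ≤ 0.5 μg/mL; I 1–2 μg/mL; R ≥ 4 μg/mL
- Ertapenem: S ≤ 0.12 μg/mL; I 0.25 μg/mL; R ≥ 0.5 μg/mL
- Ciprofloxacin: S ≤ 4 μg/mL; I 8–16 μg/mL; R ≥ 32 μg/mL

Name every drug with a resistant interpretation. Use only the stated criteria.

erythromycin, cefepime, ampicillin, oxacillin

Erythromycin 32 μg/mL: ≥ 4 μg/mL — Resistant
Cefepime (128 μg/mL) ≥ 16 μg/mL — Resistant
Ampicillin: 64 μg/mL is ≥ 64 μg/mL ⇒ resistant
Ertapenem (0.03 μg/mL) ≤ 0.12 μg/mL ⇒ S
Oxacillin: 2 μg/mL is ≥ 0.5 μg/mL → resistant
Ciprofloxacin (2 μg/mL) ≤ 4 μg/mL ⇒ S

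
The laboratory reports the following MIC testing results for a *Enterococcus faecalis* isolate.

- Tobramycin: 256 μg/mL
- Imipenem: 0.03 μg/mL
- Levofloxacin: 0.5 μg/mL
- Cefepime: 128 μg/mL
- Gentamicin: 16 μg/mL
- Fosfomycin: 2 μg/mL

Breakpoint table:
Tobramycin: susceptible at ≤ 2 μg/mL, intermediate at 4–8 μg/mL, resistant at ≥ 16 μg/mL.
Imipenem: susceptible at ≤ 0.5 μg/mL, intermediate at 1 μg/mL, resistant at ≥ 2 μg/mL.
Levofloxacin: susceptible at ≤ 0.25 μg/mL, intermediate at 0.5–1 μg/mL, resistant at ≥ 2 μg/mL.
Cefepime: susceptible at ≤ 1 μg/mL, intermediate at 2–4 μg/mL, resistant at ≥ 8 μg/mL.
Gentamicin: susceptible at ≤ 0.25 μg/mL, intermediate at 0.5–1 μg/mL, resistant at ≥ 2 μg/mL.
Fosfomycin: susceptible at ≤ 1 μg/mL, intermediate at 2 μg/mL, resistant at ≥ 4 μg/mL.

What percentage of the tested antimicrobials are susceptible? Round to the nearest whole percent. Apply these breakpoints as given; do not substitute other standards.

17%

Tobramycin (256 μg/mL) ≥ 16 μg/mL ⇒ R
Imipenem 0.03 μg/mL: ≤ 0.5 μg/mL ⇒ Susceptible
Levofloxacin (0.5 μg/mL) in 0.5–1 μg/mL — intermediate
Cefepime (128 μg/mL) ≥ 8 μg/mL ⇒ Resistant
Gentamicin: 16 μg/mL is ≥ 2 μg/mL ⇒ R
Fosfomycin (2 μg/mL) = 2 μg/mL — intermediate
Susceptible: 1/6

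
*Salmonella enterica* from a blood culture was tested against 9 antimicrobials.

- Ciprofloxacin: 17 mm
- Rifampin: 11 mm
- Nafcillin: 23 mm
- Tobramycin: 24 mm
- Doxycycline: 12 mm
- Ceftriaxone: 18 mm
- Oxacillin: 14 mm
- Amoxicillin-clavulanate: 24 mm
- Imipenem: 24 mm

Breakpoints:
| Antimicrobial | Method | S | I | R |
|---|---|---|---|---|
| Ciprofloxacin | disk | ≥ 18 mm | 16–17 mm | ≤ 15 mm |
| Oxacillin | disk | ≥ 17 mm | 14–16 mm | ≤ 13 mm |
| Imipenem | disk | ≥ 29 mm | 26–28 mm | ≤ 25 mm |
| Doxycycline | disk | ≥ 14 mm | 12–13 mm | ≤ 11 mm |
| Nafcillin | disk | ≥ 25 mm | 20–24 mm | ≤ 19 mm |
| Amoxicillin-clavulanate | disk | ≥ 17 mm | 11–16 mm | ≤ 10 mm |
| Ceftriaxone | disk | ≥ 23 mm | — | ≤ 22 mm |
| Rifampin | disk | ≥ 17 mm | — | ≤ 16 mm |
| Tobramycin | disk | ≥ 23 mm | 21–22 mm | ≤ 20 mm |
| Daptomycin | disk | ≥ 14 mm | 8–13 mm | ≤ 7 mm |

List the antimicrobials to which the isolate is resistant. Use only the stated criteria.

Ciprofloxacin 17 mm: in 16–17 mm → I
Rifampin: 11 mm is ≤ 16 mm ⇒ resistant
Nafcillin: 23 mm is in 20–24 mm ⇒ I
Tobramycin 24 mm: ≥ 23 mm → Susceptible
Doxycycline 12 mm: in 12–13 mm ⇒ I
Ceftriaxone (18 mm) ≤ 22 mm → R
Oxacillin 14 mm: in 14–16 mm ⇒ intermediate
Amoxicillin-clavulanate 24 mm: ≥ 17 mm — S
Imipenem (24 mm) ≤ 25 mm → R

rifampin, ceftriaxone, imipenem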